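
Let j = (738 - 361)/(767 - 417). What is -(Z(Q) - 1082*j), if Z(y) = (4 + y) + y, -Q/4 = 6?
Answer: 211657/175 ≈ 1209.5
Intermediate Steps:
Q = -24 (Q = -4*6 = -24)
Z(y) = 4 + 2*y
j = 377/350 ≈ 1.0771
-(Z(Q) - 1082*j) = -((4 + 2*(-24)) - 1082*377/350) = -((4 - 48) - 203957/175) = -(-44 - 203957/175) = -1*(-211657/175) = 211657/175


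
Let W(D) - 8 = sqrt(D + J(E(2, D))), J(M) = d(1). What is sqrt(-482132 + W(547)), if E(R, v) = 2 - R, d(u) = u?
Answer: sqrt(-482124 + 2*sqrt(137)) ≈ 694.33*I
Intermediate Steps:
J(M) = 1
W(D) = 8 + sqrt(1 + D) (W(D) = 8 + sqrt(D + 1) = 8 + sqrt(1 + D))
sqrt(-482132 + W(547)) = sqrt(-482132 + (8 + sqrt(1 + 547))) = sqrt(-482132 + (8 + sqrt(548))) = sqrt(-482132 + (8 + 2*sqrt(137))) = sqrt(-482124 + 2*sqrt(137))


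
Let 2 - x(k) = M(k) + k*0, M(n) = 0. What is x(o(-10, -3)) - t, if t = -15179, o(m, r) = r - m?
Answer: 15181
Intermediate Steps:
x(k) = 2 (x(k) = 2 - (0 + k*0) = 2 - (0 + 0) = 2 - 1*0 = 2 + 0 = 2)
x(o(-10, -3)) - t = 2 - 1*(-15179) = 2 + 15179 = 15181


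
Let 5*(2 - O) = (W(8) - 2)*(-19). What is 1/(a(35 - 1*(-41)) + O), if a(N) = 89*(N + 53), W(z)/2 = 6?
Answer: 1/11521 ≈ 8.6798e-5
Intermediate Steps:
W(z) = 12 (W(z) = 2*6 = 12)
O = 40 (O = 2 - (12 - 2)*(-19)/5 = 2 - 2*(-19) = 2 - 1/5*(-190) = 2 + 38 = 40)
a(N) = 4717 + 89*N (a(N) = 89*(53 + N) = 4717 + 89*N)
1/(a(35 - 1*(-41)) + O) = 1/((4717 + 89*(35 - 1*(-41))) + 40) = 1/((4717 + 89*(35 + 41)) + 40) = 1/((4717 + 89*76) + 40) = 1/((4717 + 6764) + 40) = 1/(11481 + 40) = 1/11521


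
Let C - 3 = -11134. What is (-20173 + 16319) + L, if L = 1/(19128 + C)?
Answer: -30820437/7997 ≈ -3854.0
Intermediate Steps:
C = -11131 (C = 3 - 11134 = -11131)
L = 1/7997 (L = 1/(19128 - 11131) = 1/7997 ≈ 0.00012505)
(-20173 + 16319) + L = (-20173 + 16319) + 1/7997 = -3854 + 1/7997 = -30820437/7997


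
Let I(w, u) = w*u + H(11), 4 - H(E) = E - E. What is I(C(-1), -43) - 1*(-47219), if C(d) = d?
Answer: 47266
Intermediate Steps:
H(E) = 4 (H(E) = 4 - (E - E) = 4 - 1*0 = 4 + 0 = 4)
I(w, u) = 4 + u*w (I(w, u) = w*u + 4 = u*w + 4 = 4 + u*w)
I(C(-1), -43) - 1*(-47219) = (4 - 43*(-1)) - 1*(-47219) = (4 + 43) + 47219 = 47 + 47219 = 47266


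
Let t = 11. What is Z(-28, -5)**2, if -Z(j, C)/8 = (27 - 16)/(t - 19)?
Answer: 121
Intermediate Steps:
Z(j, C) = 11 (Z(j, C) = -8*(27 - 16)/(11 - 19) = -88/(-8) = -88*(-1)/8 = -8*(-11/8) = 11)
Z(-28, -5)**2 = 11**2 = 121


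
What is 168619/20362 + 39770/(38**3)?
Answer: 2515564627/279325916 ≈ 9.0058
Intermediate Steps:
168619/20362 + 39770/(38**3) = 168619*(1/20362) + 39770/54872 = 168619/20362 + 39770*(1/54872) = 168619/20362 + 19885/27436 = 2515564627/279325916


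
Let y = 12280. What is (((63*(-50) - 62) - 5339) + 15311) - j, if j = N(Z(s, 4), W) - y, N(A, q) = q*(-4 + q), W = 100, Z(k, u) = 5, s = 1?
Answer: 9440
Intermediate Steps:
j = -2680 (j = 100*(-4 + 100) - 1*12280 = 100*96 - 12280 = 9600 - 12280 = -2680)
(((63*(-50) - 62) - 5339) + 15311) - j = (((63*(-50) - 62) - 5339) + 15311) - 1*(-2680) = (((-3150 - 62) - 5339) + 15311) + 2680 = ((-3212 - 5339) + 15311) + 2680 = (-8551 + 15311) + 2680 = 6760 + 2680 = 9440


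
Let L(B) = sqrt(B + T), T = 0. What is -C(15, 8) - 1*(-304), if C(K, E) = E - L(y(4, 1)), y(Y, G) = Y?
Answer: 298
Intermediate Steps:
L(B) = sqrt(B) (L(B) = sqrt(B + 0) = sqrt(B))
C(K, E) = -2 + E (C(K, E) = E - sqrt(4) = E - 1*2 = E - 2 = -2 + E)
-C(15, 8) - 1*(-304) = -(-2 + 8) - 1*(-304) = -1*6 + 304 = -6 + 304 = 298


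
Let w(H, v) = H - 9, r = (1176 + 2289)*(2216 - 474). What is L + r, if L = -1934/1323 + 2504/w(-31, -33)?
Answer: 39927914681/6615 ≈ 6.0360e+6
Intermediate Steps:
r = 6036030 (r = 3465*1742 = 6036030)
w(H, v) = -9 + H
L = -423769/6615 (L = -1934/1323 + 2504/(-9 - 31) = -1934*1/1323 + 2504/(-40) = -1934/1323 + 2504*(-1/40) = -1934/1323 - 313/5 = -423769/6615 ≈ -64.062)
L + r = -423769/6615 + 6036030 = 39927914681/6615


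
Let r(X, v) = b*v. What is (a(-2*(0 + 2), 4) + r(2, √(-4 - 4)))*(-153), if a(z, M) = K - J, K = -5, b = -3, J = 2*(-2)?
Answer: 153 + 918*I*√2 ≈ 153.0 + 1298.2*I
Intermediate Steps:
J = -4
a(z, M) = -1 (a(z, M) = -5 - 1*(-4) = -5 + 4 = -1)
r(X, v) = -3*v
(a(-2*(0 + 2), 4) + r(2, √(-4 - 4)))*(-153) = (-1 - 3*√(-4 - 4))*(-153) = (-1 - 6*I*√2)*(-153) = 153 + 918*I*√2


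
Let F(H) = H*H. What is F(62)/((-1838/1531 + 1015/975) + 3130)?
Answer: 1147606980/934398233 ≈ 1.2282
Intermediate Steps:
F(H) = H**2
F(62)/((-1838/1531 + 1015/975) + 3130) = 62**2/((-1838/1531 + 1015/975) + 3130) = 3844/((-1838*1/1531 + 1015*(1/975)) + 3130) = 3844/((-1838/1531 + 203/195) + 3130) = 3844/(-47617/298545 + 3130) = 3844/(934398233/298545) = 3844*(298545/934398233) = 1147606980/934398233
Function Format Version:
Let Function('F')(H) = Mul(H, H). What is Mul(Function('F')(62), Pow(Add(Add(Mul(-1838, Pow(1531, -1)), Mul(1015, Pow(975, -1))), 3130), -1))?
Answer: Rational(1147606980, 934398233) ≈ 1.2282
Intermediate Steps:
Function('F')(H) = Pow(H, 2)
Mul(Function('F')(62), Pow(Add(Add(Mul(-1838, Pow(1531, -1)), Mul(1015, Pow(975, -1))), 3130), -1)) = Mul(Pow(62, 2), Pow(Add(Add(Mul(-1838, Pow(1531, -1)), Mul(1015, Pow(975, -1))), 3130), -1)) = Mul(3844, Pow(Add(Add(Mul(-1838, Rational(1, 1531)), Mul(1015, Rational(1, 975))), 3130), -1)) = Mul(3844, Pow(Add(Add(Rational(-1838, 1531), Rational(203, 195)), 3130), -1)) = Mul(3844, Pow(Add(Rational(-47617, 298545), 3130), -1)) = Mul(3844, Pow(Rational(934398233, 298545), -1)) = Mul(3844, Rational(298545, 934398233)) = Rational(1147606980, 934398233)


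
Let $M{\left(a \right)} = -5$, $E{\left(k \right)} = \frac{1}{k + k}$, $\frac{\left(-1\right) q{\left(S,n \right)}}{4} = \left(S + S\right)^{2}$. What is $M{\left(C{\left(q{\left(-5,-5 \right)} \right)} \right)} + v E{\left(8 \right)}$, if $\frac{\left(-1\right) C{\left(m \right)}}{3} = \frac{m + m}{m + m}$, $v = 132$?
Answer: $\frac{13}{4} \approx 3.25$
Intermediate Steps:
$q{\left(S,n \right)} = - 16 S^{2}$ ($q{\left(S,n \right)} = - 4 \left(S + S\right)^{2} = - 4 \left(2 S\right)^{2} = - 4 \cdot 4 S^{2} = - 16 S^{2}$)
$E{\left(k \right)} = \frac{1}{2 k}$
$C{\left(m \right)} = -3$ ($C{\left(m \right)} = - 3 \frac{m + m}{m + m} = - 3 \frac{2 m}{2 m} = - 3 \cdot 2 m \frac{1}{2 m} = \left(-3\right) 1 = -3$)
$M{\left(C{\left(q{\left(-5,-5 \right)} \right)} \right)} + v E{\left(8 \right)} = -5 + 132 \frac{1}{2 \cdot 8} = -5 + 132 \cdot \frac{1}{2} \cdot \frac{1}{8} = -5 + 132 \cdot \frac{1}{16} = -5 + \frac{33}{4} = \frac{13}{4}$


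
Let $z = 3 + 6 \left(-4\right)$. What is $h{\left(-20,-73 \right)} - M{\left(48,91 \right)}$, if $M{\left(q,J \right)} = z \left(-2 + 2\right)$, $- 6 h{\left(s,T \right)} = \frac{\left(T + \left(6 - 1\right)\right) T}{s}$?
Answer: $\frac{1241}{30} \approx 41.367$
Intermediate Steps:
$z = -21$ ($z = 3 - 24 = -21$)
$h{\left(s,T \right)} = - \frac{T \left(5 + T\right)}{6 s}$ ($h{\left(s,T \right)} = - \frac{\left(T + \left(6 - 1\right)\right) T \frac{1}{s}}{6} = - \frac{\left(T + 5\right) T \frac{1}{s}}{6} = - \frac{\left(5 + T\right) T \frac{1}{s}}{6} = - \frac{T \left(5 + T\right) \frac{1}{s}}{6} = - \frac{T \frac{1}{s} \left(5 + T\right)}{6} = - \frac{T \left(5 + T\right)}{6 s}$)
$M{\left(q,J \right)} = 0$ ($M{\left(q,J \right)} = - 21 \left(-2 + 2\right) = \left(-21\right) 0 = 0$)
$h{\left(-20,-73 \right)} - M{\left(48,91 \right)} = \left(- \frac{1}{6}\right) \left(-73\right) \frac{1}{-20} \left(5 - 73\right) - 0 = \left(- \frac{1}{6}\right) \left(-73\right) \left(- \frac{1}{20}\right) \left(-68\right) + 0 = \frac{1241}{30} + 0 = \frac{1241}{30}$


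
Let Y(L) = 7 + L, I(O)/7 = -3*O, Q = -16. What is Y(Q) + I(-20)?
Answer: 411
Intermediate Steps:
I(O) = -21*O (I(O) = 7*(-3*O) = -21*O)
Y(Q) + I(-20) = (7 - 16) - 21*(-20) = -9 + 420 = 411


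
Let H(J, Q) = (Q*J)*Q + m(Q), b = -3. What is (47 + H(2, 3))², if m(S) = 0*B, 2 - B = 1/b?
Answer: 4225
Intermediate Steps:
B = 7/3 (B = 2 - 1/(-3) = 2 - 1*(-⅓) = 2 + ⅓ = 7/3 ≈ 2.3333)
m(S) = 0 (m(S) = 0*(7/3) = 0)
H(J, Q) = J*Q² (H(J, Q) = (Q*J)*Q + 0 = (J*Q)*Q + 0 = J*Q² + 0 = J*Q²)
(47 + H(2, 3))² = (47 + 2*3²)² = (47 + 2*9)² = (47 + 18)² = 65² = 4225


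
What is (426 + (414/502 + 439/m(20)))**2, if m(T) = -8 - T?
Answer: 8349412516225/49392784 ≈ 1.6904e+5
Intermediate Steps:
(426 + (414/502 + 439/m(20)))**2 = (426 + (414/502 + 439/(-8 - 1*20)))**2 = (426 + (414*(1/502) + 439/(-8 - 20)))**2 = (426 + (207/251 + 439/(-28)))**2 = (426 + (207/251 + 439*(-1/28)))**2 = (426 + (207/251 - 439/28))**2 = (426 - 104393/7028)**2 = (2889535/7028)**2 = 8349412516225/49392784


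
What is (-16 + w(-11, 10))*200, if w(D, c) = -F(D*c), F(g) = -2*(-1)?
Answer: -3600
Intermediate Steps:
F(g) = 2
w(D, c) = -2 (w(D, c) = -1*2 = -2)
(-16 + w(-11, 10))*200 = (-16 - 2)*200 = -18*200 = -3600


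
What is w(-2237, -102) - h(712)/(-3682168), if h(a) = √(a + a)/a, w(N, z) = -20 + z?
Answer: -122 + √89/655425904 ≈ -122.00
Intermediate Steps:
h(a) = √2/√a (h(a) = √(2*a)/a = (√2*√a)/a = √2/√a)
w(-2237, -102) - h(712)/(-3682168) = (-20 - 102) - √2/√712/(-3682168) = -122 - √2*(√178/356)*(-1)/3682168 = -122 - √89/178*(-1)/3682168 = -122 - (-1)*√89/655425904 = -122 + √89/655425904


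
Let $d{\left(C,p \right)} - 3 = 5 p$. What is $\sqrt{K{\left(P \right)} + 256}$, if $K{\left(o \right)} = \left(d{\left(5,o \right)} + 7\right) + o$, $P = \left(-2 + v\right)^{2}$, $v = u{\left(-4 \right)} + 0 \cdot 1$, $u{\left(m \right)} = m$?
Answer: $\sqrt{482} \approx 21.954$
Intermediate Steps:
$d{\left(C,p \right)} = 3 + 5 p$
$v = -4$ ($v = -4 + 0 \cdot 1 = -4 + 0 = -4$)
$P = 36$ ($P = \left(-2 - 4\right)^{2} = \left(-6\right)^{2} = 36$)
$K{\left(o \right)} = 10 + 6 o$ ($K{\left(o \right)} = \left(\left(3 + 5 o\right) + 7\right) + o = \left(10 + 5 o\right) + o = 10 + 6 o$)
$\sqrt{K{\left(P \right)} + 256} = \sqrt{\left(10 + 6 \cdot 36\right) + 256} = \sqrt{\left(10 + 216\right) + 256} = \sqrt{226 + 256} = \sqrt{482}$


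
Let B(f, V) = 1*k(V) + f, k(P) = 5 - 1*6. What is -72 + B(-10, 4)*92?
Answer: -1084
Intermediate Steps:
k(P) = -1 (k(P) = 5 - 6 = -1)
B(f, V) = -1 + f (B(f, V) = 1*(-1) + f = -1 + f)
-72 + B(-10, 4)*92 = -72 + (-1 - 10)*92 = -72 - 11*92 = -72 - 1012 = -1084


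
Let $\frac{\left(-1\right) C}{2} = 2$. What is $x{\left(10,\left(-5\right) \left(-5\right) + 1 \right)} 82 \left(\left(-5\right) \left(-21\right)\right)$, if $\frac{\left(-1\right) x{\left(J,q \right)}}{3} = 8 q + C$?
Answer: $-5269320$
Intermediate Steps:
$C = -4$ ($C = \left(-2\right) 2 = -4$)
$x{\left(J,q \right)} = 12 - 24 q$ ($x{\left(J,q \right)} = - 3 \left(8 q - 4\right) = - 3 \left(-4 + 8 q\right) = 12 - 24 q$)
$x{\left(10,\left(-5\right) \left(-5\right) + 1 \right)} 82 \left(\left(-5\right) \left(-21\right)\right) = \left(12 - 24 \left(\left(-5\right) \left(-5\right) + 1\right)\right) 82 \left(\left(-5\right) \left(-21\right)\right) = \left(12 - 24 \left(25 + 1\right)\right) 82 \cdot 105 = \left(12 - 624\right) 82 \cdot 105 = \left(-612\right) 82 \cdot 105 = \left(-50184\right) 105 = -5269320$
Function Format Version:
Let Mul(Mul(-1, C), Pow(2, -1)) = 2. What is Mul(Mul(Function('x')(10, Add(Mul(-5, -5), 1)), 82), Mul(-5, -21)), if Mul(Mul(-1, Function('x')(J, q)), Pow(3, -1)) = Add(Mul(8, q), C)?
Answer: -5269320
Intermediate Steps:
C = -4 (C = Mul(-2, 2) = -4)
Function('x')(J, q) = Add(12, Mul(-24, q)) (Function('x')(J, q) = Mul(-3, Add(Mul(8, q), -4)) = Mul(-3, Add(-4, Mul(8, q))) = Add(12, Mul(-24, q)))
Mul(Mul(Function('x')(10, Add(Mul(-5, -5), 1)), 82), Mul(-5, -21)) = Mul(Mul(Add(12, Mul(-24, Add(Mul(-5, -5), 1))), 82), Mul(-5, -21)) = Mul(Mul(Add(12, Mul(-24, Add(25, 1))), 82), 105) = Mul(Mul(Add(12, Mul(-24, 26)), 82), 105) = Mul(Mul(Add(12, -624), 82), 105) = Mul(Mul(-612, 82), 105) = Mul(-50184, 105) = -5269320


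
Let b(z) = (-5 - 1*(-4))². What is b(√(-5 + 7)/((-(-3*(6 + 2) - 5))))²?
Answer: 1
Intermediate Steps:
b(z) = 1 (b(z) = (-5 + 4)² = (-1)² = 1)
b(√(-5 + 7)/((-(-3*(6 + 2) - 5))))² = 1² = 1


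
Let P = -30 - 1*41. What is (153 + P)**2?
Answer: 6724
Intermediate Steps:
P = -71 (P = -30 - 41 = -71)
(153 + P)**2 = (153 - 71)**2 = 82**2 = 6724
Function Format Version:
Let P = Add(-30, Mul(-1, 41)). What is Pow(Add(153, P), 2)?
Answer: 6724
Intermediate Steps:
P = -71 (P = Add(-30, -41) = -71)
Pow(Add(153, P), 2) = Pow(Add(153, -71), 2) = Pow(82, 2) = 6724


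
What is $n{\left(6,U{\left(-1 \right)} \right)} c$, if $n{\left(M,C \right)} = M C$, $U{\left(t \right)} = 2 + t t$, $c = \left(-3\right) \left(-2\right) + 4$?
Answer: $180$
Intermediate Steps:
$c = 10$ ($c = 6 + 4 = 10$)
$U{\left(t \right)} = 2 + t^{2}$
$n{\left(M,C \right)} = C M$
$n{\left(6,U{\left(-1 \right)} \right)} c = \left(2 + \left(-1\right)^{2}\right) 6 \cdot 10 = \left(2 + 1\right) 6 \cdot 10 = 3 \cdot 6 \cdot 10 = 18 \cdot 10 = 180$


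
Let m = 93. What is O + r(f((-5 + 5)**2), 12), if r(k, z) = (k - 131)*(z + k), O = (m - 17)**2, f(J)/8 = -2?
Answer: 6364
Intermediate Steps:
f(J) = -16 (f(J) = 8*(-2) = -16)
O = 5776 (O = (93 - 17)**2 = 76**2 = 5776)
r(k, z) = (-131 + k)*(k + z)
O + r(f((-5 + 5)**2), 12) = 5776 + ((-16)**2 - 131*(-16) - 131*12 - 16*12) = 5776 + (256 + 2096 - 1572 - 192) = 5776 + 588 = 6364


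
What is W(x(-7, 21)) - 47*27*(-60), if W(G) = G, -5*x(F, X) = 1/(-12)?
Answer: 4568401/60 ≈ 76140.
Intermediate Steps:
x(F, X) = 1/60 (x(F, X) = -1/5/(-12) = -1/5*(-1/12) = 1/60)
W(x(-7, 21)) - 47*27*(-60) = 1/60 - 47*27*(-60) = 1/60 - 1269*(-60) = 1/60 + 76140 = 4568401/60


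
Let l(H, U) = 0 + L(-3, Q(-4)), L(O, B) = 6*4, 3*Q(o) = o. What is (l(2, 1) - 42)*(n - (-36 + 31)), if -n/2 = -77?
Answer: -2862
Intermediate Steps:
Q(o) = o/3
L(O, B) = 24
l(H, U) = 24 (l(H, U) = 0 + 24 = 24)
n = 154 (n = -2*(-77) = 154)
(l(2, 1) - 42)*(n - (-36 + 31)) = (24 - 42)*(154 - (-36 + 31)) = -18*(154 - 1*(-5)) = -18*(154 + 5) = -18*159 = -2862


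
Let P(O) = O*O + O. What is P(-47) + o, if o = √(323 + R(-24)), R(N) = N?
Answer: 2162 + √299 ≈ 2179.3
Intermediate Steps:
P(O) = O + O² (P(O) = O² + O = O + O²)
o = √299 (o = √(323 - 24) = √299 ≈ 17.292)
P(-47) + o = -47*(1 - 47) + √299 = -47*(-46) + √299 = 2162 + √299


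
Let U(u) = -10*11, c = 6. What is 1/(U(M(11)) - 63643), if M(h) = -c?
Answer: -1/63753 ≈ -1.5686e-5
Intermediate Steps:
M(h) = -6 (M(h) = -1*6 = -6)
U(u) = -110
1/(U(M(11)) - 63643) = 1/(-110 - 63643) = 1/(-63753) = -1/63753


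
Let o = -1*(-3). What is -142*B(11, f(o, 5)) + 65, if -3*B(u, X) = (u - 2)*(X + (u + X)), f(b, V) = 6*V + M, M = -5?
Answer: 26051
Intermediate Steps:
o = 3
f(b, V) = -5 + 6*V (f(b, V) = 6*V - 5 = -5 + 6*V)
B(u, X) = -(-2 + u)*(u + 2*X)/3 (B(u, X) = -(u - 2)*(X + (u + X))/3 = -(-2 + u)*(X + (X + u))/3 = -(-2 + u)*(u + 2*X)/3)
-142*B(11, f(o, 5)) + 65 = -142*(-1/3*11**2 + (2/3)*11 + 4*(-5 + 6*5)/3 - 2/3*(-5 + 6*5)*11) + 65 = -142*(-1/3*121 + 22/3 + 4*(-5 + 30)/3 - 2/3*(-5 + 30)*11) + 65 = -142*(-121/3 + 22/3 + (4/3)*25 - 2/3*25*11) + 65 = -142*(-121/3 + 22/3 + 100/3 - 550/3) + 65 = -142*(-183) + 65 = 25986 + 65 = 26051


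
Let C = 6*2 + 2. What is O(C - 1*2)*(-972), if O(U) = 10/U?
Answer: -810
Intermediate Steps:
C = 14 (C = 12 + 2 = 14)
O(C - 1*2)*(-972) = (10/(14 - 1*2))*(-972) = (10/(14 - 2))*(-972) = (10/12)*(-972) = (10*(1/12))*(-972) = (5/6)*(-972) = -810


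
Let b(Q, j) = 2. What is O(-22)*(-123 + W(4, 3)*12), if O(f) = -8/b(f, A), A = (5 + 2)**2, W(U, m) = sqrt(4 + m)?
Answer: 492 - 48*sqrt(7) ≈ 365.00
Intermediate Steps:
A = 49 (A = 7**2 = 49)
O(f) = -4 (O(f) = -8/2 = -8*1/2 = -4)
O(-22)*(-123 + W(4, 3)*12) = -4*(-123 + sqrt(4 + 3)*12) = -4*(-123 + sqrt(7)*12) = -4*(-123 + 12*sqrt(7)) = 492 - 48*sqrt(7)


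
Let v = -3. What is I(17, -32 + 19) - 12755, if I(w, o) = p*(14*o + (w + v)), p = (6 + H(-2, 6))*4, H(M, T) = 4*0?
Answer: -16787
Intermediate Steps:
H(M, T) = 0
p = 24 (p = (6 + 0)*4 = 6*4 = 24)
I(w, o) = -72 + 24*w + 336*o (I(w, o) = 24*(14*o + (w - 3)) = 24*(14*o + (-3 + w)) = 24*(-3 + w + 14*o) = -72 + 24*w + 336*o)
I(17, -32 + 19) - 12755 = (-72 + 24*17 + 336*(-32 + 19)) - 12755 = (-72 + 408 + 336*(-13)) - 12755 = (-72 + 408 - 4368) - 12755 = -4032 - 12755 = -16787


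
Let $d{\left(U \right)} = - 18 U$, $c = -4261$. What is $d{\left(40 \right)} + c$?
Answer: $-4981$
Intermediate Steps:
$d{\left(40 \right)} + c = \left(-18\right) 40 - 4261 = -720 - 4261 = -4981$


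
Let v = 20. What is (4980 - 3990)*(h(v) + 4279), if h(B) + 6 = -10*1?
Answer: 4220370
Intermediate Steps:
h(B) = -16 (h(B) = -6 - 10*1 = -6 - 10 = -16)
(4980 - 3990)*(h(v) + 4279) = (4980 - 3990)*(-16 + 4279) = 990*4263 = 4220370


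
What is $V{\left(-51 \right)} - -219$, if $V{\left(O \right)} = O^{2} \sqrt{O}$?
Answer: $219 + 2601 i \sqrt{51} \approx 219.0 + 18575.0 i$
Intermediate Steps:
$V{\left(O \right)} = O^{\frac{5}{2}}$
$V{\left(-51 \right)} - -219 = \left(-51\right)^{\frac{5}{2}} - -219 = 2601 i \sqrt{51} + 219 = 219 + 2601 i \sqrt{51}$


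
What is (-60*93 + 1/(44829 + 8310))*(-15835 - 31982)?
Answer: 4726162451241/17713 ≈ 2.6682e+8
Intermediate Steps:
(-60*93 + 1/(44829 + 8310))*(-15835 - 31982) = (-5580 + 1/53139)*(-47817) = -296515619/53139*(-47817) = 4726162451241/17713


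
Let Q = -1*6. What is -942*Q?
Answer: 5652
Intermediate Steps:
Q = -6
-942*Q = -942*(-6) = 5652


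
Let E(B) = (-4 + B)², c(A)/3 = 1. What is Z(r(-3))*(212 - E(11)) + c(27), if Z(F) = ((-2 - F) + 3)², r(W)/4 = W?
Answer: 27550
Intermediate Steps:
c(A) = 3 (c(A) = 3*1 = 3)
r(W) = 4*W
Z(F) = (1 - F)²
Z(r(-3))*(212 - E(11)) + c(27) = (-1 + 4*(-3))²*(212 - (-4 + 11)²) + 3 = (-1 - 12)²*(212 - 1*7²) + 3 = (-13)²*(212 - 1*49) + 3 = 169*(212 - 49) + 3 = 169*163 + 3 = 27547 + 3 = 27550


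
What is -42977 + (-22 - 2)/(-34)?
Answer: -730597/17 ≈ -42976.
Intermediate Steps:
-42977 + (-22 - 2)/(-34) = -42977 - 24*(-1/34) = -42977 + 12/17 = -730597/17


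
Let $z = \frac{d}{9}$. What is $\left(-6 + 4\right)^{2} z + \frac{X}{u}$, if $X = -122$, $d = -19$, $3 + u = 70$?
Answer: $- \frac{6190}{603} \approx -10.265$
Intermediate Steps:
$u = 67$ ($u = -3 + 70 = 67$)
$z = - \frac{19}{9} \approx -2.1111$
$\left(-6 + 4\right)^{2} z + \frac{X}{u} = \left(-6 + 4\right)^{2} \left(- \frac{19}{9}\right) - \frac{122}{67} = \left(-2\right)^{2} \left(- \frac{19}{9}\right) - \frac{122}{67} = 4 \left(- \frac{19}{9}\right) - \frac{122}{67} = - \frac{76}{9} - \frac{122}{67} = - \frac{6190}{603}$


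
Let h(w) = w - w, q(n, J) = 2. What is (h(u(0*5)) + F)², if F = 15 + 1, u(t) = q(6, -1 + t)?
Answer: 256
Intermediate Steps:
u(t) = 2
h(w) = 0
F = 16
(h(u(0*5)) + F)² = (0 + 16)² = 16² = 256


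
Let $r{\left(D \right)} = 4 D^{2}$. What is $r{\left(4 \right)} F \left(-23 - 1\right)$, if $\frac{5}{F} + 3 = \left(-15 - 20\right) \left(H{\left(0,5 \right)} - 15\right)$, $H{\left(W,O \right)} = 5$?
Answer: $- \frac{7680}{347} \approx -22.133$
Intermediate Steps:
$F = \frac{5}{347}$ ($F = \frac{5}{-3 + \left(-15 - 20\right) \left(5 - 15\right)} = \frac{5}{-3 - -350} = \frac{5}{-3 + 350} = \frac{5}{347} \approx 0.014409$)
$r{\left(4 \right)} F \left(-23 - 1\right) = 4 \cdot 4^{2} \cdot \frac{5}{347} \left(-23 - 1\right) = 4 \cdot 16 \cdot \frac{5}{347} \left(-24\right) = 64 \cdot \frac{5}{347} \left(-24\right) = \frac{320}{347} \left(-24\right) = - \frac{7680}{347}$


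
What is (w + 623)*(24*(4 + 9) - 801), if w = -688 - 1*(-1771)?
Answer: -834234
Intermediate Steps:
w = 1083 (w = -688 + 1771 = 1083)
(w + 623)*(24*(4 + 9) - 801) = (1083 + 623)*(24*(4 + 9) - 801) = 1706*(24*13 - 801) = 1706*(312 - 801) = 1706*(-489) = -834234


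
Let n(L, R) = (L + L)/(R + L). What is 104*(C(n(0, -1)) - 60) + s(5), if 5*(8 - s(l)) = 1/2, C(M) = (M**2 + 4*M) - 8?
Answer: -70641/10 ≈ -7064.1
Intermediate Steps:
n(L, R) = 2*L/(L + R) (n(L, R) = (2*L)/(L + R) = 2*L/(L + R))
C(M) = -8 + M**2 + 4*M
s(l) = 79/10 (s(l) = 8 - 1/5/2 = 8 - 1/5*1/2 = 8 - 1/10 = 79/10)
104*(C(n(0, -1)) - 60) + s(5) = 104*((-8 + (2*0/(0 - 1))**2 + 4*(2*0/(0 - 1))) - 60) + 79/10 = 104*((-8 + (2*0/(-1))**2 + 4*(2*0/(-1))) - 60) + 79/10 = 104*((-8 + (2*0*(-1))**2 + 4*(2*0*(-1))) - 60) + 79/10 = 104*((-8 + 0**2 + 4*0) - 60) + 79/10 = 104*((-8 + 0 + 0) - 60) + 79/10 = 104*(-8 - 60) + 79/10 = 104*(-68) + 79/10 = -7072 + 79/10 = -70641/10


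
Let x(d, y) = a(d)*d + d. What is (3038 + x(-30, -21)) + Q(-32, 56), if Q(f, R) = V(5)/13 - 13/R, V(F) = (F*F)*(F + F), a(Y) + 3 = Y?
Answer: 2924375/728 ≈ 4017.0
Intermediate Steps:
a(Y) = -3 + Y
V(F) = 2*F³ (V(F) = F²*(2*F) = 2*F³)
Q(f, R) = 250/13 - 13/R (Q(f, R) = (2*5³)/13 - 13/R = (2*125)*(1/13) - 13/R = 250*(1/13) - 13/R = 250/13 - 13/R)
x(d, y) = d + d*(-3 + d) (x(d, y) = (-3 + d)*d + d = d*(-3 + d) + d = d + d*(-3 + d))
(3038 + x(-30, -21)) + Q(-32, 56) = (3038 - 30*(-2 - 30)) + (250/13 - 13/56) = (3038 - 30*(-32)) + (250/13 - 13*1/56) = (3038 + 960) + (250/13 - 13/56) = 3998 + 13831/728 = 2924375/728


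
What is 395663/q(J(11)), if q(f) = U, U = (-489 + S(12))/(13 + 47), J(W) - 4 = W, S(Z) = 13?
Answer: -5934945/119 ≈ -49874.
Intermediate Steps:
J(W) = 4 + W
U = -119/15 (U = (-489 + 13)/(13 + 47) = -476/60 = -476*1/60 = -119/15 ≈ -7.9333)
q(f) = -119/15
395663/q(J(11)) = 395663/(-119/15) = 395663*(-15/119) = -5934945/119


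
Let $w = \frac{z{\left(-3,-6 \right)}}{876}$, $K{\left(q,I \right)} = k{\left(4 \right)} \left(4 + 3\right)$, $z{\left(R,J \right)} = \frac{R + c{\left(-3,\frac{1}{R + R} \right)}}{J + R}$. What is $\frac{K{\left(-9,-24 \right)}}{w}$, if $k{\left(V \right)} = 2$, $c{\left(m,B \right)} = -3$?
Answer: $18396$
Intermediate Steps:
$z{\left(R,J \right)} = \frac{-3 + R}{J + R}$ ($z{\left(R,J \right)} = \frac{R - 3}{J + R} = \frac{-3 + R}{J + R}$)
$K{\left(q,I \right)} = 14$ ($K{\left(q,I \right)} = 2 \left(4 + 3\right) = 2 \cdot 7 = 14$)
$w = \frac{1}{1314}$ ($w = \frac{\frac{1}{-6 - 3} \left(-3 - 3\right)}{876} = \frac{1}{-9} \left(-6\right) \frac{1}{876} = \left(- \frac{1}{9}\right) \left(-6\right) \frac{1}{876} = \frac{2}{3} \cdot \frac{1}{876} = \frac{1}{1314} \approx 0.00076103$)
$\frac{K{\left(-9,-24 \right)}}{w} = 14 \frac{1}{\frac{1}{1314}} = 14 \cdot 1314 = 18396$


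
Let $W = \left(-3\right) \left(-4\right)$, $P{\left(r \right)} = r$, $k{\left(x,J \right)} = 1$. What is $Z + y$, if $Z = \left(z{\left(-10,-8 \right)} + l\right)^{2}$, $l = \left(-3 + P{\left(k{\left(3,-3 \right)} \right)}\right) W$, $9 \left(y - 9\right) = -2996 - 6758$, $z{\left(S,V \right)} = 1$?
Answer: $- \frac{4912}{9} \approx -545.78$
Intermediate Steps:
$W = 12$
$y = - \frac{9673}{9}$ ($y = 9 + \frac{-2996 - 6758}{9} = 9 + \frac{1}{9} \left(-9754\right) = 9 - \frac{9754}{9} = - \frac{9673}{9} \approx -1074.8$)
$l = -24$ ($l = \left(-3 + 1\right) 12 = \left(-2\right) 12 = -24$)
$Z = 529$ ($Z = \left(1 - 24\right)^{2} = \left(-23\right)^{2} = 529$)
$Z + y = 529 - \frac{9673}{9} = - \frac{4912}{9}$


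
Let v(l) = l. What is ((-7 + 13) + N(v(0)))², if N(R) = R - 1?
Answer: 25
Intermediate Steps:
N(R) = -1 + R
((-7 + 13) + N(v(0)))² = ((-7 + 13) + (-1 + 0))² = (6 - 1)² = 5² = 25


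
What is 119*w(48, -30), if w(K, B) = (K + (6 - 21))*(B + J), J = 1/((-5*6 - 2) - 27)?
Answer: -6954717/59 ≈ -1.1788e+5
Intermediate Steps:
J = -1/59 (J = 1/((-30 - 2) - 27) = 1/(-32 - 27) = 1/(-59) = -1/59 ≈ -0.016949)
w(K, B) = (-15 + K)*(-1/59 + B) (w(K, B) = (K + (6 - 21))*(B - 1/59) = (K - 15)*(-1/59 + B) = (-15 + K)*(-1/59 + B))
119*w(48, -30) = 119*(15/59 - 15*(-30) - 1/59*48 - 30*48) = 119*(15/59 + 450 - 48/59 - 1440) = 119*(-58443/59) = -6954717/59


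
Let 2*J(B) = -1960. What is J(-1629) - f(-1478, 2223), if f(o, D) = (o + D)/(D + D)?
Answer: -4357825/4446 ≈ -980.17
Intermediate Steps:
J(B) = -980 (J(B) = (½)*(-1960) = -980)
f(o, D) = (D + o)/(2*D) (f(o, D) = (D + o)/((2*D)) = (D + o)*(1/(2*D)) = (D + o)/(2*D))
J(-1629) - f(-1478, 2223) = -980 - (2223 - 1478)/(2*2223) = -980 - 745/(2*2223) = -980 - 1*745/4446 = -980 - 745/4446 = -4357825/4446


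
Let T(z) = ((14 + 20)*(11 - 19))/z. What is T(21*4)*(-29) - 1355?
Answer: -26483/21 ≈ -1261.1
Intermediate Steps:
T(z) = -272/z (T(z) = (34*(-8))/z = -272/z)
T(21*4)*(-29) - 1355 = -272/(21*4)*(-29) - 1355 = -272/84*(-29) - 1355 = -272*1/84*(-29) - 1355 = -68/21*(-29) - 1355 = 1972/21 - 1355 = -26483/21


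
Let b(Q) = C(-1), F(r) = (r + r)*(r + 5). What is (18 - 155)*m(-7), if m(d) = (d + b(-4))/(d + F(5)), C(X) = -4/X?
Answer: 137/31 ≈ 4.4194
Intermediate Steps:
F(r) = 2*r*(5 + r) (F(r) = (2*r)*(5 + r) = 2*r*(5 + r))
b(Q) = 4 (b(Q) = -4/(-1) = -4*(-1) = 4)
m(d) = (4 + d)/(100 + d) (m(d) = (d + 4)/(d + 2*5*(5 + 5)) = (4 + d)/(d + 2*5*10) = (4 + d)/(d + 100) = (4 + d)/(100 + d))
(18 - 155)*m(-7) = (18 - 155)*((4 - 7)/(100 - 7)) = -137*(-3)/93 = -137*(-1/31) = 137/31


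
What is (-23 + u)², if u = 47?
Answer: 576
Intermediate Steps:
(-23 + u)² = (-23 + 47)² = 24² = 576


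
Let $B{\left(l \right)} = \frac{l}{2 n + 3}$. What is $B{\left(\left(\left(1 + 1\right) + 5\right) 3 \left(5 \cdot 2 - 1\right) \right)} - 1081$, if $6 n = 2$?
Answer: $- \frac{11324}{11} \approx -1029.5$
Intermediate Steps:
$n = \frac{1}{3}$ ($n = \frac{1}{6} \cdot 2 = \frac{1}{3} \approx 0.33333$)
$B{\left(l \right)} = \frac{3 l}{11}$ ($B{\left(l \right)} = \frac{l}{2 \cdot \frac{1}{3} + 3} = \frac{l}{\frac{2}{3} + 3} = \frac{l}{\frac{11}{3}} = l \frac{3}{11} = \frac{3 l}{11}$)
$B{\left(\left(\left(1 + 1\right) + 5\right) 3 \left(5 \cdot 2 - 1\right) \right)} - 1081 = \frac{3 \left(\left(1 + 1\right) + 5\right) 3 \left(5 \cdot 2 - 1\right)}{11} - 1081 = \frac{3 \left(2 + 5\right) 3 \left(10 - 1\right)}{11} - 1081 = \frac{3 \cdot 7 \cdot 3 \cdot 9}{11} - 1081 = \frac{3 \cdot 21 \cdot 9}{11} - 1081 = \frac{3}{11} \cdot 189 - 1081 = \frac{567}{11} - 1081 = - \frac{11324}{11}$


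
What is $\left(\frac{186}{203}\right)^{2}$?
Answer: $\frac{34596}{41209} \approx 0.83953$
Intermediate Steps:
$\left(\frac{186}{203}\right)^{2} = \frac{34596}{41209}$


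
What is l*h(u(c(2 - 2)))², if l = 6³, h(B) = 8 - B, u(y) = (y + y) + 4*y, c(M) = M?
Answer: 13824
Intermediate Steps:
u(y) = 6*y (u(y) = 2*y + 4*y = 6*y)
l = 216
l*h(u(c(2 - 2)))² = 216*(8 - 6*(2 - 2))² = 216*(8 - 6*0)² = 216*(8 - 1*0)² = 216*(8 + 0)² = 216*8² = 216*64 = 13824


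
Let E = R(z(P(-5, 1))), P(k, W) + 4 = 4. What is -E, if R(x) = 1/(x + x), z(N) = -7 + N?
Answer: 1/14 ≈ 0.071429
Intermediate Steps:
P(k, W) = 0 (P(k, W) = -4 + 4 = 0)
R(x) = 1/(2*x)
E = -1/14 (E = 1/(2*(-7 + 0)) = (½)/(-7) = (½)*(-⅐) = -1/14 ≈ -0.071429)
-E = -1*(-1/14) = 1/14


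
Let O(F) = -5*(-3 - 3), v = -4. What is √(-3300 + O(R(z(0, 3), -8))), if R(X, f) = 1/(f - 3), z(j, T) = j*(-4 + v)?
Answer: I*√3270 ≈ 57.184*I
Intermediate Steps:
z(j, T) = -8*j (z(j, T) = j*(-4 - 4) = j*(-8) = -8*j)
R(X, f) = 1/(-3 + f)
O(F) = 30 (O(F) = -5*(-6) = 30)
√(-3300 + O(R(z(0, 3), -8))) = √(-3300 + 30) = √(-3270) = I*√3270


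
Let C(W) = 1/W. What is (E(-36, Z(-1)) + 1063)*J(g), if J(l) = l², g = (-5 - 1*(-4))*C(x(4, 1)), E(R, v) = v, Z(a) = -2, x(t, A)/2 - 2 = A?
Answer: 1061/36 ≈ 29.472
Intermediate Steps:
x(t, A) = 4 + 2*A
C(W) = 1/W
g = -⅙ (g = (-5 - 1*(-4))/(4 + 2*1) = (-5 + 4)/(4 + 2) = -1/6 = -1*⅙ = -⅙ ≈ -0.16667)
(E(-36, Z(-1)) + 1063)*J(g) = (-2 + 1063)*(-⅙)² = 1061*(1/36) = 1061/36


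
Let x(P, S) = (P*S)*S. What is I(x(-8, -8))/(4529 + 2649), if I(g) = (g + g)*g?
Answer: 262144/3589 ≈ 73.041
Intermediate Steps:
x(P, S) = P*S**2
I(g) = 2*g**2 (I(g) = (2*g)*g = 2*g**2)
I(x(-8, -8))/(4529 + 2649) = (2*(-8*(-8)**2)**2)/(4529 + 2649) = (2*(-8*64)**2)/7178 = (2*(-512)**2)*(1/7178) = (2*262144)*(1/7178) = 524288*(1/7178) = 262144/3589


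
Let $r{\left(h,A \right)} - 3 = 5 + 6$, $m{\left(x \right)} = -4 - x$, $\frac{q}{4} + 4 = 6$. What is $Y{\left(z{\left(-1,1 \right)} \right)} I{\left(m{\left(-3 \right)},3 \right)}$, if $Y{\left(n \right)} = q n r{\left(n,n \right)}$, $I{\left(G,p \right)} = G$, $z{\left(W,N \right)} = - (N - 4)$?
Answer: $-336$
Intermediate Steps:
$q = 8$ ($q = -16 + 4 \cdot 6 = -16 + 24 = 8$)
$z{\left(W,N \right)} = 4 - N$ ($z{\left(W,N \right)} = - (-4 + N) = 4 - N$)
$r{\left(h,A \right)} = 14$ ($r{\left(h,A \right)} = 3 + \left(5 + 6\right) = 3 + 11 = 14$)
$Y{\left(n \right)} = 112 n$ ($Y{\left(n \right)} = 8 n 14 = 112 n$)
$Y{\left(z{\left(-1,1 \right)} \right)} I{\left(m{\left(-3 \right)},3 \right)} = 112 \left(4 - 1\right) \left(-4 - -3\right) = 112 \left(4 - 1\right) \left(-4 + 3\right) = 112 \cdot 3 \left(-1\right) = 336 \left(-1\right) = -336$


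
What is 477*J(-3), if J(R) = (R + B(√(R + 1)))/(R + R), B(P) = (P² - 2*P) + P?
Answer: 795/2 + 159*I*√2/2 ≈ 397.5 + 112.43*I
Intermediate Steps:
B(P) = P² - P
J(R) = (R + √(1 + R)*(-1 + √(1 + R)))/(2*R) (J(R) = (R + √(R + 1)*(-1 + √(R + 1)))/(R + R) = (R + √(1 + R)*(-1 + √(1 + R)))/((2*R)) = (R + √(1 + R)*(-1 + √(1 + R)))*(1/(2*R)) = (R + √(1 + R)*(-1 + √(1 + R)))/(2*R))
477*J(-3) = 477*((½)*(1 - √(1 - 3) + 2*(-3))/(-3)) = 477*((½)*(-⅓)*(1 - √(-2) - 6)) = 477*((½)*(-⅓)*(1 - I*√2 - 6)) = 477*((½)*(-⅓)*(-5 - I*√2)) = 477*(⅚ + I*√2/6) = 795/2 + 159*I*√2/2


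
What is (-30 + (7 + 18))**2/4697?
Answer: 25/4697 ≈ 0.0053225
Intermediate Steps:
(-30 + (7 + 18))**2/4697 = (-30 + 25)**2*(1/4697) = (-5)**2*(1/4697) = 25*(1/4697) = 25/4697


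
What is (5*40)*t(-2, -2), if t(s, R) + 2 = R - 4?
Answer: -1600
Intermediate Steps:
t(s, R) = -6 + R (t(s, R) = -2 + (R - 4) = -2 + (-4 + R) = -6 + R)
(5*40)*t(-2, -2) = (5*40)*(-6 - 2) = 200*(-8) = -1600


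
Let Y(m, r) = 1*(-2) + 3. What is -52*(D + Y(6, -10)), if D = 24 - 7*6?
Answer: 884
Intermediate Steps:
Y(m, r) = 1 (Y(m, r) = -2 + 3 = 1)
D = -18 (D = 24 - 1*42 = 24 - 42 = -18)
-52*(D + Y(6, -10)) = -52*(-18 + 1) = -52*(-17) = 884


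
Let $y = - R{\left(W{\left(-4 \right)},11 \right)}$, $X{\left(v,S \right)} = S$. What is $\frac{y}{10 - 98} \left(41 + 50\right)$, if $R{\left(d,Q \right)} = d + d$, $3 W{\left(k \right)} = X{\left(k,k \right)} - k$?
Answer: $0$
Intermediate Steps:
$W{\left(k \right)} = 0$ ($W{\left(k \right)} = \frac{k - k}{3} = \frac{1}{3} \cdot 0 = 0$)
$R{\left(d,Q \right)} = 2 d$
$y = 0$ ($y = - 2 \cdot 0 = \left(-1\right) 0 = 0$)
$\frac{y}{10 - 98} \left(41 + 50\right) = \frac{1}{10 - 98} \cdot 0 \left(41 + 50\right) = \frac{1}{-88} \cdot 0 \cdot 91 = \left(- \frac{1}{88}\right) 0 \cdot 91 = 0 \cdot 91 = 0$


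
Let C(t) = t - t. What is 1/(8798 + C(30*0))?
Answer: 1/8798 ≈ 0.00011366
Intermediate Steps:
C(t) = 0
1/(8798 + C(30*0)) = 1/(8798 + 0) = 1/8798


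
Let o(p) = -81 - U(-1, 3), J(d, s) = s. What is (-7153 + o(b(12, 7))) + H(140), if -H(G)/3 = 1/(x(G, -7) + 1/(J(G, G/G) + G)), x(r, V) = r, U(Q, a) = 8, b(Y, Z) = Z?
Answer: -142964745/19741 ≈ -7242.0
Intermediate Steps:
o(p) = -89 (o(p) = -81 - 1*8 = -81 - 8 = -89)
H(G) = -3/(G + 1/(1 + G)) (H(G) = -3/(G + 1/(G/G + G)) = -3/(G + 1/(1 + G)))
(-7153 + o(b(12, 7))) + H(140) = (-7153 - 89) + 3*(-1 - 1*140)/(1 + 140 + 140²) = -7242 + 3*(-1 - 140)/(1 + 140 + 19600) = -7242 + 3*(-141)/19741 = -7242 + 3*(1/19741)*(-141) = -7242 - 423/19741 = -142964745/19741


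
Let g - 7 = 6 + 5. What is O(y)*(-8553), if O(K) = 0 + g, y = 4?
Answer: -153954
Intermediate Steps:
g = 18 (g = 7 + (6 + 5) = 7 + 11 = 18)
O(K) = 18 (O(K) = 0 + 18 = 18)
O(y)*(-8553) = 18*(-8553) = -153954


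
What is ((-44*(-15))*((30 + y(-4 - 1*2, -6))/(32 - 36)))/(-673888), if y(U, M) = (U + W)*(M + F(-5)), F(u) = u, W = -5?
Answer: 24915/673888 ≈ 0.036972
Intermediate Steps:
y(U, M) = (-5 + M)*(-5 + U) (y(U, M) = (U - 5)*(M - 5) = (-5 + U)*(-5 + M) = (-5 + M)*(-5 + U))
((-44*(-15))*((30 + y(-4 - 1*2, -6))/(32 - 36)))/(-673888) = ((-44*(-15))*((30 + (25 - 5*(-6) - 5*(-4 - 1*2) - 6*(-4 - 1*2)))/(32 - 36)))/(-673888) = (660*((30 + (25 + 30 - 5*(-4 - 2) - 6*(-4 - 2)))/(-4)))*(-1/673888) = (660*((30 + (25 + 30 - 5*(-6) - 6*(-6)))*(-¼)))*(-1/673888) = (660*((30 + (25 + 30 + 30 + 36))*(-¼)))*(-1/673888) = (660*((30 + 121)*(-¼)))*(-1/673888) = (660*(151*(-¼)))*(-1/673888) = (660*(-151/4))*(-1/673888) = -24915*(-1/673888) = 24915/673888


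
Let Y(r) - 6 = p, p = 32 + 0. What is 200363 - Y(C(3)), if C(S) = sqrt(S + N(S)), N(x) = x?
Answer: 200325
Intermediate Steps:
C(S) = sqrt(2)*sqrt(S) (C(S) = sqrt(S + S) = sqrt(2*S) = sqrt(2)*sqrt(S))
p = 32
Y(r) = 38 (Y(r) = 6 + 32 = 38)
200363 - Y(C(3)) = 200363 - 1*38 = 200363 - 38 = 200325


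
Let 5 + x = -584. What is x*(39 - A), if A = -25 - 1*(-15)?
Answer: -28861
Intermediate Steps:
x = -589 (x = -5 - 584 = -589)
A = -10 (A = -25 + 15 = -10)
x*(39 - A) = -589*(39 - 1*(-10)) = -589*(39 + 10) = -589*49 = -28861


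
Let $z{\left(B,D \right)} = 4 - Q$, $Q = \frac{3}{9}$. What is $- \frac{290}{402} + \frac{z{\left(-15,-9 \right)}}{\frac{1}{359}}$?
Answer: $\frac{88146}{67} \approx 1315.6$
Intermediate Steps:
$Q = \frac{1}{3}$ ($Q = 3 \cdot \frac{1}{9} = \frac{1}{3} \approx 0.33333$)
$z{\left(B,D \right)} = \frac{11}{3}$ ($z{\left(B,D \right)} = 4 - \frac{1}{3} = \frac{11}{3}$)
$- \frac{290}{402} + \frac{z{\left(-15,-9 \right)}}{\frac{1}{359}} = - \frac{290}{402} + \frac{11}{3 \cdot \frac{1}{359}} = \left(-290\right) \frac{1}{402} + \frac{11 \frac{1}{\frac{1}{359}}}{3} = - \frac{145}{201} + \frac{11}{3} \cdot 359 = - \frac{145}{201} + \frac{3949}{3} = \frac{88146}{67}$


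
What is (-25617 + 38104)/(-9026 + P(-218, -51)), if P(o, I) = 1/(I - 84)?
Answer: -1685745/1218511 ≈ -1.3834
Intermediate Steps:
P(o, I) = 1/(-84 + I)
(-25617 + 38104)/(-9026 + P(-218, -51)) = (-25617 + 38104)/(-9026 + 1/(-84 - 51)) = 12487/(-9026 + 1/(-135)) = 12487/(-9026 - 1/135) = 12487/(-1218511/135) = 12487*(-135/1218511) = -1685745/1218511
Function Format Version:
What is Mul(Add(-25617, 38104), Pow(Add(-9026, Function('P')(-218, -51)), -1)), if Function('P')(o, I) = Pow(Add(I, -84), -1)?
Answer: Rational(-1685745, 1218511) ≈ -1.3834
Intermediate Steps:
Function('P')(o, I) = Pow(Add(-84, I), -1)
Mul(Add(-25617, 38104), Pow(Add(-9026, Function('P')(-218, -51)), -1)) = Mul(Add(-25617, 38104), Pow(Add(-9026, Pow(Add(-84, -51), -1)), -1)) = Mul(12487, Pow(Add(-9026, Pow(-135, -1)), -1)) = Mul(12487, Pow(Add(-9026, Rational(-1, 135)), -1)) = Mul(12487, Pow(Rational(-1218511, 135), -1)) = Mul(12487, Rational(-135, 1218511)) = Rational(-1685745, 1218511)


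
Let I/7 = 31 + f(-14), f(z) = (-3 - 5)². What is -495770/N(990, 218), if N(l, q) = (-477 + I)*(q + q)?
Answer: -247885/40984 ≈ -6.0483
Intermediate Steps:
f(z) = 64 (f(z) = (-8)² = 64)
I = 665 (I = 7*(31 + 64) = 7*95 = 665)
N(l, q) = 376*q (N(l, q) = (-477 + 665)*(q + q) = 188*(2*q) = 376*q)
-495770/N(990, 218) = -495770/(376*218) = -495770/81968 = -495770*1/81968 = -247885/40984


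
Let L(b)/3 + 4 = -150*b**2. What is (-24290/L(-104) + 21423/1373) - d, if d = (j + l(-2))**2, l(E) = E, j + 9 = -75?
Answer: -3522915214375/477334434 ≈ -7380.4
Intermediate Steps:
j = -84 (j = -9 - 75 = -84)
L(b) = -12 - 450*b**2 (L(b) = -12 + 3*(-150*b**2) = -12 - 450*b**2)
d = 7396 (d = (-84 - 2)**2 = (-86)**2 = 7396)
(-24290/L(-104) + 21423/1373) - d = (-24290/(-12 - 450*(-104)**2) + 21423/1373) - 1*7396 = (-24290/(-12 - 450*10816) + 21423*(1/1373)) - 7396 = (-24290/(-12 - 4867200) + 21423/1373) - 7396 = (-24290/(-4867212) + 21423/1373) - 7396 = (-24290*(-1/4867212) + 21423/1373) - 7396 = (1735/347658 + 21423/1373) - 7396 = 7450259489/477334434 - 7396 = -3522915214375/477334434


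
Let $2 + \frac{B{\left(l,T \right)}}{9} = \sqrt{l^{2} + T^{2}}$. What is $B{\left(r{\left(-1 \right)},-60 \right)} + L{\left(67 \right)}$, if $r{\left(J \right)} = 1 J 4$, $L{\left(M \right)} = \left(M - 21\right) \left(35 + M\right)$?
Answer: $4674 + 36 \sqrt{226} \approx 5215.2$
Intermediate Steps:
$L{\left(M \right)} = \left(-21 + M\right) \left(35 + M\right)$
$r{\left(J \right)} = 4 J$ ($r{\left(J \right)} = J 4 = 4 J$)
$B{\left(l,T \right)} = -18 + 9 \sqrt{T^{2} + l^{2}}$ ($B{\left(l,T \right)} = -18 + 9 \sqrt{l^{2} + T^{2}} = -18 + 9 \sqrt{T^{2} + l^{2}}$)
$B{\left(r{\left(-1 \right)},-60 \right)} + L{\left(67 \right)} = \left(-18 + 9 \sqrt{\left(-60\right)^{2} + \left(4 \left(-1\right)\right)^{2}}\right) + \left(-735 + 67^{2} + 14 \cdot 67\right) = \left(-18 + 9 \sqrt{3600 + \left(-4\right)^{2}}\right) + \left(-735 + 4489 + 938\right) = \left(-18 + 9 \sqrt{3600 + 16}\right) + 4692 = \left(-18 + 9 \sqrt{3616}\right) + 4692 = \left(-18 + 9 \cdot 4 \sqrt{226}\right) + 4692 = \left(-18 + 36 \sqrt{226}\right) + 4692 = 4674 + 36 \sqrt{226}$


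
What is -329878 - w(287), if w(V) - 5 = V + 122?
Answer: -330292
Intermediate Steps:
w(V) = 127 + V (w(V) = 5 + (V + 122) = 5 + (122 + V) = 127 + V)
-329878 - w(287) = -329878 - (127 + 287) = -329878 - 1*414 = -329878 - 414 = -330292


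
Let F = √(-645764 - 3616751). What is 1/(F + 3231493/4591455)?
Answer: 14837254692315/89860045724501326924 - 21081459017025*I*√4262515/89860045724501326924 ≈ 1.6512e-7 - 0.00048436*I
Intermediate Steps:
F = I*√4262515 (F = √(-4262515) = I*√4262515 ≈ 2064.6*I)
1/(F + 3231493/4591455) = 1/(I*√4262515 + 3231493/4591455) = 1/(3231493/4591455 + I*√4262515)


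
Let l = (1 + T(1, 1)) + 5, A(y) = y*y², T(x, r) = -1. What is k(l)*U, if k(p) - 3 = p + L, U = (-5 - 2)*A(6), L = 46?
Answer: -81648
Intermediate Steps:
A(y) = y³
l = 5 (l = (1 - 1) + 5 = 0 + 5 = 5)
U = -1512 (U = (-5 - 2)*6³ = -7*216 = -1512)
k(p) = 49 + p (k(p) = 3 + (p + 46) = 3 + (46 + p) = 49 + p)
k(l)*U = (49 + 5)*(-1512) = 54*(-1512) = -81648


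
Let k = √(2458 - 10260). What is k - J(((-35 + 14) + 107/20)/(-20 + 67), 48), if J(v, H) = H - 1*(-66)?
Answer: -114 + I*√7802 ≈ -114.0 + 88.329*I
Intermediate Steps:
J(v, H) = 66 + H (J(v, H) = H + 66 = 66 + H)
k = I*√7802 (k = √(-7802) = I*√7802 ≈ 88.329*I)
k - J(((-35 + 14) + 107/20)/(-20 + 67), 48) = I*√7802 - (66 + 48) = I*√7802 - 1*114 = I*√7802 - 114 = -114 + I*√7802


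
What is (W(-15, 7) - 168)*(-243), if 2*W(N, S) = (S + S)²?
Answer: 17010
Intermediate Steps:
W(N, S) = 2*S² (W(N, S) = (S + S)²/2 = (2*S)²/2 = (4*S²)/2 = 2*S²)
(W(-15, 7) - 168)*(-243) = (2*7² - 168)*(-243) = (2*49 - 168)*(-243) = (98 - 168)*(-243) = -70*(-243) = 17010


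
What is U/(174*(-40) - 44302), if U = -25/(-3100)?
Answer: -1/6356488 ≈ -1.5732e-7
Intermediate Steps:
U = 1/124 (U = -1/3100*(-25) = 1/124 ≈ 0.0080645)
U/(174*(-40) - 44302) = 1/(124*(174*(-40) - 44302)) = 1/(124*(-6960 - 44302)) = (1/124)/(-51262) = (1/124)*(-1/51262) = -1/6356488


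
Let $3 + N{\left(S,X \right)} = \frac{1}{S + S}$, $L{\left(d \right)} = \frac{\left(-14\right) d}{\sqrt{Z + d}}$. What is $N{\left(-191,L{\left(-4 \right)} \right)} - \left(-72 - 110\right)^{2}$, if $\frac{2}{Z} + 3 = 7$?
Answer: $- \frac{12654515}{382} \approx -33127.0$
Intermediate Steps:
$Z = \frac{1}{2}$ ($Z = \frac{2}{-3 + 7} = \frac{2}{4} = 2 \cdot \frac{1}{4} = \frac{1}{2} \approx 0.5$)
$L{\left(d \right)} = - \frac{14 d}{\sqrt{\frac{1}{2} + d}}$ ($L{\left(d \right)} = \frac{\left(-14\right) d}{\sqrt{\frac{1}{2} + d}} = - \frac{14 d}{\sqrt{\frac{1}{2} + d}}$)
$N{\left(S,X \right)} = -3 + \frac{1}{2 S}$ ($N{\left(S,X \right)} = -3 + \frac{1}{S + S} = -3 + \frac{1}{2 S}$)
$N{\left(-191,L{\left(-4 \right)} \right)} - \left(-72 - 110\right)^{2} = \left(-3 + \frac{1}{2 \left(-191\right)}\right) - \left(-72 - 110\right)^{2} = \left(-3 + \frac{1}{2} \left(- \frac{1}{191}\right)\right) - \left(-182\right)^{2} = \left(-3 - \frac{1}{382}\right) - 33124 = - \frac{1147}{382} - 33124 = - \frac{12654515}{382}$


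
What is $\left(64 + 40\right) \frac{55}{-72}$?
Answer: $- \frac{715}{9} \approx -79.444$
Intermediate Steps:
$\left(64 + 40\right) \frac{55}{-72} = 104 \cdot 55 \left(- \frac{1}{72}\right) = 104 \left(- \frac{55}{72}\right) = - \frac{715}{9}$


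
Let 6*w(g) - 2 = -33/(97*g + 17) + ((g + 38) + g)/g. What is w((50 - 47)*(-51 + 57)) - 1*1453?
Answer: -69115919/47601 ≈ -1452.0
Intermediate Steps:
w(g) = 1/3 - 11/(2*(17 + 97*g)) + (38 + 2*g)/(6*g) (w(g) = 1/3 + (-33/(97*g + 17) + ((g + 38) + g)/g)/6 = 1/3 + (-33/(17 + 97*g) + ((38 + g) + g)/g)/6 = 1/3 + (-33/(17 + 97*g) + (38 + 2*g)/g)/6 = 1/3 + (-11/(2*(17 + 97*g)) + (38 + 2*g)/(6*g)) = 1/3 - 11/(2*(17 + 97*g)) + (38 + 2*g)/(6*g))
w((50 - 47)*(-51 + 57)) - 1*1453 = (646 + 388*((50 - 47)*(-51 + 57))**2 + 3721*((50 - 47)*(-51 + 57)))/(6*(((50 - 47)*(-51 + 57)))*(17 + 97*((50 - 47)*(-51 + 57)))) - 1*1453 = (646 + 388*(3*6)**2 + 3721*(3*6))/(6*((3*6))*(17 + 97*(3*6))) - 1453 = (1/6)*(646 + 388*18**2 + 3721*18)/(18*(17 + 97*18)) - 1453 = (1/6)*(1/18)*(646 + 388*324 + 66978)/(17 + 1746) - 1453 = (1/6)*(1/18)*(646 + 125712 + 66978)/1763 - 1453 = (1/6)*(1/18)*(1/1763)*193336 - 1453 = 48334/47601 - 1453 = -69115919/47601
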